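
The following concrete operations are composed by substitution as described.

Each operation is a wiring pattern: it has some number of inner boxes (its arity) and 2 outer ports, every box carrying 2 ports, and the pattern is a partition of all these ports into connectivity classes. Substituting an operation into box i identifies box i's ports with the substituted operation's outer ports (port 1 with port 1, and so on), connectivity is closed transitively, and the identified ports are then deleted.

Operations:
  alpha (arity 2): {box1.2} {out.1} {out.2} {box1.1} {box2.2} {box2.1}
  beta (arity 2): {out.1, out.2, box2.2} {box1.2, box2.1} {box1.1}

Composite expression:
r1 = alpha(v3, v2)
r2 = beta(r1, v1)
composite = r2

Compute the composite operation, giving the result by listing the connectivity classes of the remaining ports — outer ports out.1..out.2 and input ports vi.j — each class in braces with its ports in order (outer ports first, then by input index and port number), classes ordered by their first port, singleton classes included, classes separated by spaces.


{out.1, out.2, v1.2} {v1.1} {v2.1} {v2.2} {v3.1} {v3.2}

Substituting into beta glues patterns; closure does the rest.
composing alpha on (v3, v2), with out.j its own outer ports: {out.1} {out.2} {v2.1} {v2.2} {v3.1} {v3.2}
composing beta on (v3, v2, v1), with out.j its own outer ports: {out.1, out.2, v1.2} {v1.1} {v2.1} {v2.2} {v3.1} {v3.2}


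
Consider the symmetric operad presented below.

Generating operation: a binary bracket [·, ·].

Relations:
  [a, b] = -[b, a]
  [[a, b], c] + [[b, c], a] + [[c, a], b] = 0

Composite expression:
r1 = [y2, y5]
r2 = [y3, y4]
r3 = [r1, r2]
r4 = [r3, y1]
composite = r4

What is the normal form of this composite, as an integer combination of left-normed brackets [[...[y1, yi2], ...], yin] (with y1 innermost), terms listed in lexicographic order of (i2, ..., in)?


-[[[[y1, y2], y5], y3], y4] + [[[[y1, y2], y5], y4], y3] + [[[[y1, y3], y4], y2], y5] - [[[[y1, y3], y4], y5], y2] - [[[[y1, y4], y3], y2], y5] + [[[[y1, y4], y3], y5], y2] + [[[[y1, y5], y2], y3], y4] - [[[[y1, y5], y2], y4], y3]

Expand each bracket as ab - ba; the y1-initial words give the coefficients.
Composite bracket: [[[y2, y5], [y3, y4]], y1]
Expanding via [a, b] = ab - ba: 16 signed words (2^4 = 16).
Keep just the words that open with y1:
  the word y1y2y5y3y4 carries sign -1 and contributes -[[[[y1, y2], y5], y3], y4]
  the word y1y2y5y4y3 carries sign +1 and contributes +[[[[y1, y2], y5], y4], y3]
  the word y1y3y4y2y5 carries sign +1 and contributes +[[[[y1, y3], y4], y2], y5]
  the word y1y3y4y5y2 carries sign -1 and contributes -[[[[y1, y3], y4], y5], y2]
  the word y1y4y3y2y5 carries sign -1 and contributes -[[[[y1, y4], y3], y2], y5]
  the word y1y4y3y5y2 carries sign +1 and contributes +[[[[y1, y4], y3], y5], y2]
  the word y1y5y2y3y4 carries sign +1 and contributes +[[[[y1, y5], y2], y3], y4]
  the word y1y5y2y4y3 carries sign -1 and contributes -[[[[y1, y5], y2], y4], y3]


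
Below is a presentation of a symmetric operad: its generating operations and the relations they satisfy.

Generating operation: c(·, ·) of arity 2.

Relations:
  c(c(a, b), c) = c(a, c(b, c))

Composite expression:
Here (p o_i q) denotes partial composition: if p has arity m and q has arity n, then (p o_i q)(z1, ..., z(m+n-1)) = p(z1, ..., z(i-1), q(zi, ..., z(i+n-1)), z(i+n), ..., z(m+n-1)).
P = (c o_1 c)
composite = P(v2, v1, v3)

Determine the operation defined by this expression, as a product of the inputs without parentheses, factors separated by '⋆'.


v2 ⋆ v1 ⋆ v3

Associativity of c dissolves the nesting; only the v-input order survives.
c(v2, v1) flattens to v2 ⋆ v1
c(c(v2, v1), v3) flattens to v2 ⋆ v1 ⋆ v3


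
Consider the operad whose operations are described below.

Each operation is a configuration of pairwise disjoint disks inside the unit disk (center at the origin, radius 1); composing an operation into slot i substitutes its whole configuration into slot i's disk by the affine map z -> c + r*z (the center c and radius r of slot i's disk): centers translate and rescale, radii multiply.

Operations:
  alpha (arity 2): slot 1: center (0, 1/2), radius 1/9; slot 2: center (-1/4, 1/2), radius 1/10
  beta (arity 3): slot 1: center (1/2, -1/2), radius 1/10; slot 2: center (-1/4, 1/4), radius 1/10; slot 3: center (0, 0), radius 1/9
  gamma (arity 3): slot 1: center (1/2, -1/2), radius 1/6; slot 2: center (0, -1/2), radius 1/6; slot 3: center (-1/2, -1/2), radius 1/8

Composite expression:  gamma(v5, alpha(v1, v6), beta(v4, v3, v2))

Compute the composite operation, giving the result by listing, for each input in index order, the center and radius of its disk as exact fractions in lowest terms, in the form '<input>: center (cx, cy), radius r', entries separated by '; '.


v1: center (0, -5/12), radius 1/54; v2: center (-1/2, -1/2), radius 1/72; v3: center (-17/32, -15/32), radius 1/80; v4: center (-7/16, -9/16), radius 1/80; v5: center (1/2, -1/2), radius 1/6; v6: center (-1/24, -5/12), radius 1/60

Only the slot chain above each v matters under gamma; compose those maps.
v5: after 1 affine step, its disk has center (1/2, -1/2), radius 1/6
v1: after 2 affine steps, its disk has center (0, -5/12), radius 1/54
v6: after 2 affine steps, its disk has center (-1/24, -5/12), radius 1/60
v4: after 2 affine steps, its disk has center (-7/16, -9/16), radius 1/80
v3: after 2 affine steps, its disk has center (-17/32, -15/32), radius 1/80
v2: after 2 affine steps, its disk has center (-1/2, -1/2), radius 1/72


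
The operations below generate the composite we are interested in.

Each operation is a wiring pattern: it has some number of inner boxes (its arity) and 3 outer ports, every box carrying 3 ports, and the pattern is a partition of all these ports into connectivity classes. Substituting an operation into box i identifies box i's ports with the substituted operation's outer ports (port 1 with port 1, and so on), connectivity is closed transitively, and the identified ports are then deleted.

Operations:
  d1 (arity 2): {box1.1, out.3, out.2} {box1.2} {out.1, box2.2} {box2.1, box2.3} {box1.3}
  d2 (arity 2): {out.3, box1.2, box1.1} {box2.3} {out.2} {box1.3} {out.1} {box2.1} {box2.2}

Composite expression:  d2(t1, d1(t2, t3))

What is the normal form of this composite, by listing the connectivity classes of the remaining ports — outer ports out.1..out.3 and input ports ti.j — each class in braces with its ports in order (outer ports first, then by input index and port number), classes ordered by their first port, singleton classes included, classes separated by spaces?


{out.1} {out.2} {out.3, t1.1, t1.2} {t1.3} {t2.1} {t2.2} {t2.3} {t3.1, t3.3} {t3.2}

Reachability decides: close wires over d2-identified ports.
through d1, on inputs (t2, t3): {out.1, t3.2} {out.2, out.3, t2.1} {t2.2} {t2.3} {t3.1, t3.3} (out.j = stage outer ports)
through d2, on inputs (t1, t2, t3): {out.1} {out.2} {out.3, t1.1, t1.2} {t1.3} {t2.1} {t2.2} {t2.3} {t3.1, t3.3} {t3.2} (out.j = stage outer ports)


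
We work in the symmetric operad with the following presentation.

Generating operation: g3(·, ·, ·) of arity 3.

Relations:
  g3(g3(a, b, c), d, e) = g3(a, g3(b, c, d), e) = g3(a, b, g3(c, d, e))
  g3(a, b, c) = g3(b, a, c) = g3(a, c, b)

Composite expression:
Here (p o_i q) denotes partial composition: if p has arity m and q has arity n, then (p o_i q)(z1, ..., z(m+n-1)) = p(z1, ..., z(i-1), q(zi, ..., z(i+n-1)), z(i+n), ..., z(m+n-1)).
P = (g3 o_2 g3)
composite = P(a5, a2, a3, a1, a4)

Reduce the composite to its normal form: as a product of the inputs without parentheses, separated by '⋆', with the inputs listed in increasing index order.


Both nesting and order wash out for g3; what remains is which a's occur.
g3(a2, a3, a1) linearizes to a2 ⋆ a3 ⋆ a1
g3(a5, g3(a2, a3, a1), a4) linearizes to a5 ⋆ a2 ⋆ a3 ⋆ a1 ⋆ a4
commutativity sorts the factors: a1 ⋆ a2 ⋆ a3 ⋆ a4 ⋆ a5

a1 ⋆ a2 ⋆ a3 ⋆ a4 ⋆ a5


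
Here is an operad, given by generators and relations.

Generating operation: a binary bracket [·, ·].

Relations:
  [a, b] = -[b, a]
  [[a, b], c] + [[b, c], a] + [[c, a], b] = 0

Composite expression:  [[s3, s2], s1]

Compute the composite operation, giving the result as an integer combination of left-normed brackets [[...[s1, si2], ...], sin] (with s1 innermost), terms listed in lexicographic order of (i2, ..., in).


[[s1, s2], s3] - [[s1, s3], s2]

Skip Jacobi rewriting: expand, keep s1-initial words, read off terms.
Composite bracket: [[s3, s2], s1]
Applying ab - ba throughout gives 4 signed words (2^2 = 4).
Keep just the words that open with s1:
  the word s1s2s3 carries sign +1 and contributes +[[s1, s2], s3]
  the word s1s3s2 carries sign -1 and contributes -[[s1, s3], s2]


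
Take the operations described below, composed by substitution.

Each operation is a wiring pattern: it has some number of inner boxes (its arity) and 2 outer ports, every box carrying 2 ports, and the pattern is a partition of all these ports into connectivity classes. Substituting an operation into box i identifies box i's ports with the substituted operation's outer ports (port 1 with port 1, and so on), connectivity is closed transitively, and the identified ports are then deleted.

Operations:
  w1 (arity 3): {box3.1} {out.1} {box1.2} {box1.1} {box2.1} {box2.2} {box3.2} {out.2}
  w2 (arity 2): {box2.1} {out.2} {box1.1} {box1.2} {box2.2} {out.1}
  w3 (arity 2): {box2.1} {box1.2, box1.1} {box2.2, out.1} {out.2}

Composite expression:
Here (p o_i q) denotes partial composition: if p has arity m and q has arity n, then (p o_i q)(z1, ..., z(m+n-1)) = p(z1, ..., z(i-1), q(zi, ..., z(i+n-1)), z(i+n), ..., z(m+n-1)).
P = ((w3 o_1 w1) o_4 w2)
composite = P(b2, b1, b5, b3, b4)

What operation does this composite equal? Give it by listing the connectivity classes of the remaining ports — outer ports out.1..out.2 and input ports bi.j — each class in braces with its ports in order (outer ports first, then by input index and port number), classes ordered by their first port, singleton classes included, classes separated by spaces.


After gluing at w3, chains via deleted ports link the b-ports.
after w1, the pattern on (b2, b1, b5) reads {out.1} {out.2} {b1.1} {b1.2} {b2.1} {b2.2} {b5.1} {b5.2} (out.j = its outer ports)
after w2, the pattern on (b3, b4) reads {out.1} {out.2} {b3.1} {b3.2} {b4.1} {b4.2} (out.j = its outer ports)
after w3, the pattern on (b2, b1, b5, b3, b4) reads {out.1} {out.2} {b1.1} {b1.2} {b2.1} {b2.2} {b3.1} {b3.2} {b4.1} {b4.2} {b5.1} {b5.2} (out.j = its outer ports)

{out.1} {out.2} {b1.1} {b1.2} {b2.1} {b2.2} {b3.1} {b3.2} {b4.1} {b4.2} {b5.1} {b5.2}


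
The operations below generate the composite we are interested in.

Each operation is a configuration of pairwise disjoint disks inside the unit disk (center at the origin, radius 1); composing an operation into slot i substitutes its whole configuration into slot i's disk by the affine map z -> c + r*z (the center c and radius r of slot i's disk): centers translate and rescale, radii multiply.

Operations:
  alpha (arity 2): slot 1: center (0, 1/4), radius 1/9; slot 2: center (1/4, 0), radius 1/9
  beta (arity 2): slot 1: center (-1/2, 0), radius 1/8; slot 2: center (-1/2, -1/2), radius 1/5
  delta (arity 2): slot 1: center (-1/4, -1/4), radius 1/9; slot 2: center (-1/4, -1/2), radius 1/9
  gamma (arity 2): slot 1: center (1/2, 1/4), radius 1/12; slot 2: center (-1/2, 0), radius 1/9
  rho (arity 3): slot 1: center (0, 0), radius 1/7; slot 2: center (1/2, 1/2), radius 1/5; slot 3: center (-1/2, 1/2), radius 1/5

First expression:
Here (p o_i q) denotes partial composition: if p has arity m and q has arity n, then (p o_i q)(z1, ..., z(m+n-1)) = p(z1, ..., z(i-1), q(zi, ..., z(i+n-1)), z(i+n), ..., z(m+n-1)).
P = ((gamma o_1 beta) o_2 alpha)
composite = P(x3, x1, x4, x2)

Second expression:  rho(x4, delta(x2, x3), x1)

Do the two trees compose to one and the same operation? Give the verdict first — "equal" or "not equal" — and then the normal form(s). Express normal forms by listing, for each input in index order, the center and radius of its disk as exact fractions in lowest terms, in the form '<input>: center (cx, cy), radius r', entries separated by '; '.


not equal — first x1: center (11/24, 17/80), radius 1/540; x2: center (-1/2, 0), radius 1/9; x3: center (11/24, 1/4), radius 1/96; x4: center (37/80, 5/24), radius 1/540, second x1: center (-1/2, 1/2), radius 1/5; x2: center (9/20, 9/20), radius 1/45; x3: center (9/20, 2/5), radius 1/45; x4: center (0, 0), radius 1/7

Normal form of the first expression: x1: center (11/24, 17/80), radius 1/540; x2: center (-1/2, 0), radius 1/9; x3: center (11/24, 1/4), radius 1/96; x4: center (37/80, 5/24), radius 1/540
Normal form of the second expression: x1: center (-1/2, 1/2), radius 1/5; x2: center (9/20, 9/20), radius 1/45; x3: center (9/20, 2/5), radius 1/45; x4: center (0, 0), radius 1/7
Distinct normal forms: not equal.


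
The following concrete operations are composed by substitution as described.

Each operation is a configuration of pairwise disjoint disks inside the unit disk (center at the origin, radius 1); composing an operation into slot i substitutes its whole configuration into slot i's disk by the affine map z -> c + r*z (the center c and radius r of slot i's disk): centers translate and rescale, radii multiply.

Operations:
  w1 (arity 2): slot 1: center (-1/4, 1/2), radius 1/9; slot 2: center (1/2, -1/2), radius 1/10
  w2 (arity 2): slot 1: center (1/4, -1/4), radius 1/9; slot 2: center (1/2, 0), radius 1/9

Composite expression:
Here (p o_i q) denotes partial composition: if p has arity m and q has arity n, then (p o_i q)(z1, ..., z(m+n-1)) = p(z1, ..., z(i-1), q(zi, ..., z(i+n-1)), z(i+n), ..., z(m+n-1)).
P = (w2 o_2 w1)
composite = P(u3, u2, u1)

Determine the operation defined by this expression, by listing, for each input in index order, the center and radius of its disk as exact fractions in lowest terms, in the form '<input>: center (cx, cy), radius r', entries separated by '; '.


u1: center (5/9, -1/18), radius 1/90; u2: center (17/36, 1/18), radius 1/81; u3: center (1/4, -1/4), radius 1/9

Follow each u-input down from w2: c' goes to c + r*c', radius to r*r'.
u3: after 1 affine step, its disk has center (1/4, -1/4), radius 1/9
u2: after 2 affine steps, its disk has center (17/36, 1/18), radius 1/81
u1: after 2 affine steps, its disk has center (5/9, -1/18), radius 1/90


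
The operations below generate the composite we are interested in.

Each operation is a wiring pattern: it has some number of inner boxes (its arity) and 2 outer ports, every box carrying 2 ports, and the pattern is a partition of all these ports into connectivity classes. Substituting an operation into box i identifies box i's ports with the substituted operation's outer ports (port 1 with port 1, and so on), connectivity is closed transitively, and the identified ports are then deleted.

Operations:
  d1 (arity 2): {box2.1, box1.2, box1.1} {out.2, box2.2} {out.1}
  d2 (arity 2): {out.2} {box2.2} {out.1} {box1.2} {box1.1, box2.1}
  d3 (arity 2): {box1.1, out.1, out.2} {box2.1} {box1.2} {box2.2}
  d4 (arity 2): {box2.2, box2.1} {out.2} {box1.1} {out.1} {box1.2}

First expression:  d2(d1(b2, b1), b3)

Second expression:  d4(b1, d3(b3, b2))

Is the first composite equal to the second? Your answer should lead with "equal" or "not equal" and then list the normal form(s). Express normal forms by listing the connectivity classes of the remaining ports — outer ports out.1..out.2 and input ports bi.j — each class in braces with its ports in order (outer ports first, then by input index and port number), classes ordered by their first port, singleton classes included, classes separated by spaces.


In normal form, the first expression is {out.1} {out.2} {b1.1, b2.1, b2.2} {b1.2} {b3.1} {b3.2}
In normal form, the second expression is {out.1} {out.2} {b1.1} {b1.2} {b2.1} {b2.2} {b3.1} {b3.2}
They disagree, so not equal.

not equal: they reduce to {out.1} {out.2} {b1.1, b2.1, b2.2} {b1.2} {b3.1} {b3.2} and {out.1} {out.2} {b1.1} {b1.2} {b2.1} {b2.2} {b3.1} {b3.2}


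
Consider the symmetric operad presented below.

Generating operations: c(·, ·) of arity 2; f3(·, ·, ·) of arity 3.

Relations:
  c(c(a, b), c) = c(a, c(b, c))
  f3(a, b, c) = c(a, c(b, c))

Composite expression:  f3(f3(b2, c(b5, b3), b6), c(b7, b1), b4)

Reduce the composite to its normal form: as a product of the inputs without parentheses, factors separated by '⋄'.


Key point: f3 is associative — brackets drop, the b-order remains.
c(b5, b3) linearizes to b5 ⋄ b3
f3(b2, c(b5, b3), b6) linearizes to b2 ⋄ b5 ⋄ b3 ⋄ b6
c(b7, b1) linearizes to b7 ⋄ b1
f3(f3(b2, c(b5, b3), b6), c(b7, b1), b4) linearizes to b2 ⋄ b5 ⋄ b3 ⋄ b6 ⋄ b7 ⋄ b1 ⋄ b4

b2 ⋄ b5 ⋄ b3 ⋄ b6 ⋄ b7 ⋄ b1 ⋄ b4


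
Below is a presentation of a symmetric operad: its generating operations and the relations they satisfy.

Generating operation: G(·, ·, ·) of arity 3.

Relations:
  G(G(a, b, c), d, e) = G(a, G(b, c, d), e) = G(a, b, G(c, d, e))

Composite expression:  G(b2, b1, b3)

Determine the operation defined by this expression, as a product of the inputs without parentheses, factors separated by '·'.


b2 · b1 · b3

Every regrouping of G is equal, so read the b-inputs in written order.
G(b2, b1, b3) unparenthesizes to b2 · b1 · b3


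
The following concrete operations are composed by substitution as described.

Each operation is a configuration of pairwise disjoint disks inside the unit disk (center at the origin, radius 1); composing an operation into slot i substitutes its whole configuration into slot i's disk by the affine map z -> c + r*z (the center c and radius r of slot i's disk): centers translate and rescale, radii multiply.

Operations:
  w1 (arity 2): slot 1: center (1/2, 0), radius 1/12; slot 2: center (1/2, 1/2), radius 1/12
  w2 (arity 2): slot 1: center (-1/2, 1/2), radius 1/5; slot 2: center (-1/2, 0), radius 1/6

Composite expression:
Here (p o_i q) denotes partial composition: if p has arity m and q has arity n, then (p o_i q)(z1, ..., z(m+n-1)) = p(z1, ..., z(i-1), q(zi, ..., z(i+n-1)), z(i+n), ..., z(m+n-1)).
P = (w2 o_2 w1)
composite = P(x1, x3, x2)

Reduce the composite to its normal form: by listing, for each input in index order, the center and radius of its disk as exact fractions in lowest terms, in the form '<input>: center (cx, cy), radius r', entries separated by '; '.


x1: center (-1/2, 1/2), radius 1/5; x2: center (-5/12, 1/12), radius 1/72; x3: center (-5/12, 0), radius 1/72


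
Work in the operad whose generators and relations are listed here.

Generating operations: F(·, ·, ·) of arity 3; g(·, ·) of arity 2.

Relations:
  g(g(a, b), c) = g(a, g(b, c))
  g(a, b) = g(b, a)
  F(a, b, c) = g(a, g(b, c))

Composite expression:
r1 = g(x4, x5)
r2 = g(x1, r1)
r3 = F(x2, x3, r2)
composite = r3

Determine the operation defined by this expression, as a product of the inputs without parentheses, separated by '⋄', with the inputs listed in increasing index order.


Both nesting and order wash out for F; what remains is which x's occur.
g(x4, x5) linearizes to x4 ⋄ x5
g(x1, g(x4, x5)) linearizes to x1 ⋄ x4 ⋄ x5
F(x2, x3, g(x1, g(x4, x5))) linearizes to x2 ⋄ x3 ⋄ x1 ⋄ x4 ⋄ x5
the factors in increasing index order: x1 ⋄ x2 ⋄ x3 ⋄ x4 ⋄ x5

x1 ⋄ x2 ⋄ x3 ⋄ x4 ⋄ x5


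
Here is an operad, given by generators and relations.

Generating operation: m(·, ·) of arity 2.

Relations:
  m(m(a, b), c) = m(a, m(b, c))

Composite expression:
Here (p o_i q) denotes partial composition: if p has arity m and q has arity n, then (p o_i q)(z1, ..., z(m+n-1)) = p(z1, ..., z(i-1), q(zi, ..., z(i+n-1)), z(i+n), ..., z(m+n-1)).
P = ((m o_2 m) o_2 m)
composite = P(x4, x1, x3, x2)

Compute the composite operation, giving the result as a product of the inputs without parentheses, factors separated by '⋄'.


x4 ⋄ x1 ⋄ x3 ⋄ x2

Key point: m is associative — brackets drop, the x-order remains.
m(x1, x3) linearizes to x1 ⋄ x3
m(m(x1, x3), x2) linearizes to x1 ⋄ x3 ⋄ x2
m(x4, m(m(x1, x3), x2)) linearizes to x4 ⋄ x1 ⋄ x3 ⋄ x2


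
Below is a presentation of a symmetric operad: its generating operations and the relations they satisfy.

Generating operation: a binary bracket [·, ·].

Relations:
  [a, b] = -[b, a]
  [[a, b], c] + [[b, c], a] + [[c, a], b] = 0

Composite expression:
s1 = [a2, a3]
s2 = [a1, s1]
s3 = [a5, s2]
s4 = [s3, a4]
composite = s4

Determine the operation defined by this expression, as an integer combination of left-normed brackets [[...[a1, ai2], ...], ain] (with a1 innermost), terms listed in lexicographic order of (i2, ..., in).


-[[[[a1, a2], a3], a5], a4] + [[[[a1, a3], a2], a5], a4]

Skip Jacobi rewriting: expand, keep a1-initial words, read off terms.
Composite bracket: [[a5, [a1, [a2, a3]]], a4]
Expanding via [a, b] = ab - ba: 16 signed words (2^4 = 16).
Coefficients come from the a1-initial words:
  a1a2a3a5a4 (sign -1) contributes -[[[[a1, a2], a3], a5], a4]
  a1a3a2a5a4 (sign +1) contributes +[[[[a1, a3], a2], a5], a4]


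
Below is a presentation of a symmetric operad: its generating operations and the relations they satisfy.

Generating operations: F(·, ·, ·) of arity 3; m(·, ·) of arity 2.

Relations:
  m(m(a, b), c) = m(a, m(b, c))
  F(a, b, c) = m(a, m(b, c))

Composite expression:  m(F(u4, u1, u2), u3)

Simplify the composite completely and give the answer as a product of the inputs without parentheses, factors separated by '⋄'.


u4 ⋄ u1 ⋄ u2 ⋄ u3

Key point: m is associative — brackets drop, the u-order remains.
F(u4, u1, u2) unparenthesizes to u4 ⋄ u1 ⋄ u2
m(F(u4, u1, u2), u3) unparenthesizes to u4 ⋄ u1 ⋄ u2 ⋄ u3


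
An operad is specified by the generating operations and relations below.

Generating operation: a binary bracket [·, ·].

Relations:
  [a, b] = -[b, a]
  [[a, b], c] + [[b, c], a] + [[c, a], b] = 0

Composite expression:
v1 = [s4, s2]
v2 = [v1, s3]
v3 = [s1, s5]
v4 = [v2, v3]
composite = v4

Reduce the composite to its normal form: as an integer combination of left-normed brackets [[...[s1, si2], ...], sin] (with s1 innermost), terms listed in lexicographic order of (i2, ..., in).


[[[[s1, s5], s2], s4], s3] - [[[[s1, s5], s3], s2], s4] + [[[[s1, s5], s3], s4], s2] - [[[[s1, s5], s4], s2], s3]

Antisymmetry and Jacobi reduce to s1-anchored left-normed brackets.
Composite bracket: [[[s4, s2], s3], [s1, s5]]
Each bracket splits as ab - ba, giving 16 signed words (2^4 = 16).
The s1-initial words carry the normal form:
  s1s5s2s4s3 (sign +1) contributes +[[[[s1, s5], s2], s4], s3]
  s1s5s3s2s4 (sign -1) contributes -[[[[s1, s5], s3], s2], s4]
  s1s5s3s4s2 (sign +1) contributes +[[[[s1, s5], s3], s4], s2]
  s1s5s4s2s3 (sign -1) contributes -[[[[s1, s5], s4], s2], s3]


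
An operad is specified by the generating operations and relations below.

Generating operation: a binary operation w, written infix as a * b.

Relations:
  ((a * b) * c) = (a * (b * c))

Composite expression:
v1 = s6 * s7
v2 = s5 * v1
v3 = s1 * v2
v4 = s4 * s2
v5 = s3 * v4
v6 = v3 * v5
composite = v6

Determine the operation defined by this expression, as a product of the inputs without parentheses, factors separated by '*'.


s1 * s5 * s6 * s7 * s3 * s4 * s2

Key point: w is associative — brackets drop, the s-order remains.
(s6 * s7) spells out as s6 * s7
(s5 * (s6 * s7)) spells out as s5 * s6 * s7
(s1 * (s5 * (s6 * s7))) spells out as s1 * s5 * s6 * s7
(s4 * s2) spells out as s4 * s2
(s3 * (s4 * s2)) spells out as s3 * s4 * s2
((s1 * (s5 * (s6 * s7))) * (s3 * (s4 * s2))) spells out as s1 * s5 * s6 * s7 * s3 * s4 * s2


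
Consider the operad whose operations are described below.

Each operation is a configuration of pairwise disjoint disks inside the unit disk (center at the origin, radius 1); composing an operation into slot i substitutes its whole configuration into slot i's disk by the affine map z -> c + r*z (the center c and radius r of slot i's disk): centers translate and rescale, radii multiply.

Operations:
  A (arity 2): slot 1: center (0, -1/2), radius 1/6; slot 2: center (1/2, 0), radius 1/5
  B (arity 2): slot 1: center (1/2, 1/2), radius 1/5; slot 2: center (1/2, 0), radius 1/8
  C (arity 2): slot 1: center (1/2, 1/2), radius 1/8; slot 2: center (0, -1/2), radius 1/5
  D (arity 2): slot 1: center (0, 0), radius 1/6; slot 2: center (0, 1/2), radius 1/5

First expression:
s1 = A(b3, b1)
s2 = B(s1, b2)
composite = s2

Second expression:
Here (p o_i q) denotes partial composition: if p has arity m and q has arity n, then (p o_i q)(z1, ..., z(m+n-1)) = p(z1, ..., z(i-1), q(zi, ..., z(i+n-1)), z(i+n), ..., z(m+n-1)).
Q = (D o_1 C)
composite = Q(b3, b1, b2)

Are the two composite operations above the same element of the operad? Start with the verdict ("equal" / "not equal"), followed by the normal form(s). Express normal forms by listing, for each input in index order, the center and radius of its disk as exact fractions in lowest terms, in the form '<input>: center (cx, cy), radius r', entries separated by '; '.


not equal — first b1: center (3/5, 1/2), radius 1/25; b2: center (1/2, 0), radius 1/8; b3: center (1/2, 2/5), radius 1/30, second b1: center (0, -1/12), radius 1/30; b2: center (0, 1/2), radius 1/5; b3: center (1/12, 1/12), radius 1/48

The first expression, normalized: b1: center (3/5, 1/2), radius 1/25; b2: center (1/2, 0), radius 1/8; b3: center (1/2, 2/5), radius 1/30
The second expression, normalized: b1: center (0, -1/12), radius 1/30; b2: center (0, 1/2), radius 1/5; b3: center (1/12, 1/12), radius 1/48
Different reductions; not equal.


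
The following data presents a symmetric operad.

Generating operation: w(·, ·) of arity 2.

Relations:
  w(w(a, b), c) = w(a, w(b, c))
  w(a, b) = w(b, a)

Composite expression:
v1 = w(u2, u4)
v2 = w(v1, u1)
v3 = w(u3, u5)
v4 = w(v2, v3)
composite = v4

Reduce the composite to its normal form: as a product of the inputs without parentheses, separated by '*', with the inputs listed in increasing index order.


u1 * u2 * u3 * u4 * u5


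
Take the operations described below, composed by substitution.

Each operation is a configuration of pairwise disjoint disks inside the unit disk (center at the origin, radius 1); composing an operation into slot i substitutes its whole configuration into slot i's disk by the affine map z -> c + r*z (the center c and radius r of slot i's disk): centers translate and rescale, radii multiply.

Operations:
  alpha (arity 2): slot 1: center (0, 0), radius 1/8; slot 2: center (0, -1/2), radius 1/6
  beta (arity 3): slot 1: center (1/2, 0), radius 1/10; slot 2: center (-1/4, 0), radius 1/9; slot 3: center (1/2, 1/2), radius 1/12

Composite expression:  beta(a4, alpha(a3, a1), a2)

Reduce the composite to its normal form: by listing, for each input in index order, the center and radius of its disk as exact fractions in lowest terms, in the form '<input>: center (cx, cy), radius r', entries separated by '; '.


a1: center (-1/4, -1/18), radius 1/54; a2: center (1/2, 1/2), radius 1/12; a3: center (-1/4, 0), radius 1/72; a4: center (1/2, 0), radius 1/10


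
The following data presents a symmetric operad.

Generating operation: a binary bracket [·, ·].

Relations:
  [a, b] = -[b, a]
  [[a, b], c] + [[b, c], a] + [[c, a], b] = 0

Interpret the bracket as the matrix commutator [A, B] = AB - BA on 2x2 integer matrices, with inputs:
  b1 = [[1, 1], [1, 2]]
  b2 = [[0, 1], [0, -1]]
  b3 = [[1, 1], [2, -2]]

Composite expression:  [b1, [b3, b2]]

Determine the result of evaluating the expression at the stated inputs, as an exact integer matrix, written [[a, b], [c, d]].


[[0, 2], [-2, 0]]

[b3, b2] = [[-2, 2], [2, 2]]
[b1, [b3, b2]] = [[0, 2], [-2, 0]]


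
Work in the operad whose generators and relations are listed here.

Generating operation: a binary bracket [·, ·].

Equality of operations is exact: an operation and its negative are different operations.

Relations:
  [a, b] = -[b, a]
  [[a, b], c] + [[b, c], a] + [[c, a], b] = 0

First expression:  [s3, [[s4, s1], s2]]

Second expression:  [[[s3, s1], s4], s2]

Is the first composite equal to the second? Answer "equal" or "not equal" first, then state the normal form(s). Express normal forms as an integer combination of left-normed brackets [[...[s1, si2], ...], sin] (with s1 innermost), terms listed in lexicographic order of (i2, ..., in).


not equal: they reduce to [[[s1, s4], s2], s3] and -[[[s1, s3], s4], s2]

The first expression reduces to [[[s1, s4], s2], s3]
The second expression reduces to -[[[s1, s3], s4], s2]
Different reductions; not equal.


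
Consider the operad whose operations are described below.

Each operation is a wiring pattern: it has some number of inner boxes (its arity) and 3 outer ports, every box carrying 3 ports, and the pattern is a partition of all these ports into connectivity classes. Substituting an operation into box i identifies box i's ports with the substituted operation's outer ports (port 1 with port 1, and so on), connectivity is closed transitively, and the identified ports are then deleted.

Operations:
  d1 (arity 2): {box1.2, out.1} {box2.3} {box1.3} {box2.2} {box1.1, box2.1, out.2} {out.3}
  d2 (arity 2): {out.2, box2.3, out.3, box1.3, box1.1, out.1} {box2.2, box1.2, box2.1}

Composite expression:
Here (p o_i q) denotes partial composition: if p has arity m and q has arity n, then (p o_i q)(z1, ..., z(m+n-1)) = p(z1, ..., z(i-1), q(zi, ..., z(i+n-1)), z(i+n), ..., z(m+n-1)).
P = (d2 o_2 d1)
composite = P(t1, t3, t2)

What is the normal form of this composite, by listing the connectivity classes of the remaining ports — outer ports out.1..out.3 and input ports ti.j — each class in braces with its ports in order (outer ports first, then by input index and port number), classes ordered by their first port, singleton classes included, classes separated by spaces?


{out.1, out.2, out.3, t1.1, t1.3} {t1.2, t2.1, t3.1, t3.2} {t2.2} {t2.3} {t3.3}

Substituting into d2 glues patterns; closure does the rest.
through d1, on inputs (t3, t2): {out.1, t3.2} {out.2, t2.1, t3.1} {out.3} {t2.2} {t2.3} {t3.3} (out.j = stage outer ports)
through d2, on inputs (t1, t3, t2): {out.1, out.2, out.3, t1.1, t1.3} {t1.2, t2.1, t3.1, t3.2} {t2.2} {t2.3} {t3.3} (out.j = stage outer ports)


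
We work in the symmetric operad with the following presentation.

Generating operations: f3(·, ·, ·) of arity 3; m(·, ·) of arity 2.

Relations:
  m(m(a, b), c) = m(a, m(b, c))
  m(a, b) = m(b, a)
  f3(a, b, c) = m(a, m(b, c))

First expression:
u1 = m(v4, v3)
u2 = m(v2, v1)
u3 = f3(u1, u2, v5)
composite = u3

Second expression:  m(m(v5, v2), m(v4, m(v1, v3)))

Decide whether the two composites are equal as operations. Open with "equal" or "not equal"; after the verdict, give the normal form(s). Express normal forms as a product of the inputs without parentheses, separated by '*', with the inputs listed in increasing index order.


equal; the common form is v1 * v2 * v3 * v4 * v5

The first composite normalizes to v1 * v2 * v3 * v4 * v5
The second composite normalizes to v1 * v2 * v3 * v4 * v5
The forms coincide; equal.


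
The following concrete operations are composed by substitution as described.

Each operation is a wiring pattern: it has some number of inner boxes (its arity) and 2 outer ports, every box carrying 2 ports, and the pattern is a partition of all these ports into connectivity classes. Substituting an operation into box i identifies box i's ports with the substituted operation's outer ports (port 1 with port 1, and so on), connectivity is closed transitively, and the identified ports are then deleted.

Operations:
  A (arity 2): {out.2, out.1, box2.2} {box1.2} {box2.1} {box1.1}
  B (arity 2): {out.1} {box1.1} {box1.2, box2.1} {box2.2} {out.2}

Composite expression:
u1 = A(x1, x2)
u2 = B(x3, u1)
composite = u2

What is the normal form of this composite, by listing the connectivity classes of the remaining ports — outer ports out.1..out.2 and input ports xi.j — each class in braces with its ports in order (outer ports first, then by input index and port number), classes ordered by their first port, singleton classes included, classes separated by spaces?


{out.1} {out.2} {x1.1} {x1.2} {x2.1} {x2.2, x3.2} {x3.1}

After gluing at B, chains via deleted ports link the x-ports.
stage A: inputs (x1, x2), connectivity {out.1, out.2, x2.2} {x1.1} {x1.2} {x2.1}, out.j its boundary
stage B: inputs (x3, x1, x2), connectivity {out.1} {out.2} {x1.1} {x1.2} {x2.1} {x2.2, x3.2} {x3.1}, out.j its boundary


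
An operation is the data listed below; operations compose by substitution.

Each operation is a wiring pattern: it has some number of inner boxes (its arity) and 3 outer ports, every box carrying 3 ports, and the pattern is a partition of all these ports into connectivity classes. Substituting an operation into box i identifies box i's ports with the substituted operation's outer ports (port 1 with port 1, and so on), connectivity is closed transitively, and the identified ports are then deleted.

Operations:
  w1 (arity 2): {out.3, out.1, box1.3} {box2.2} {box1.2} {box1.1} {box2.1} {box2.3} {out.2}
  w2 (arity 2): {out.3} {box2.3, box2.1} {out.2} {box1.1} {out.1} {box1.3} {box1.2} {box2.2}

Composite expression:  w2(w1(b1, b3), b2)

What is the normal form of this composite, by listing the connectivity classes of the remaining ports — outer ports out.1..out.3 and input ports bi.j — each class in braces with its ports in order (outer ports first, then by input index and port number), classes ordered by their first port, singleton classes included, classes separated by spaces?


{out.1} {out.2} {out.3} {b1.1} {b1.2} {b1.3} {b2.1, b2.3} {b2.2} {b3.1} {b3.2} {b3.3}


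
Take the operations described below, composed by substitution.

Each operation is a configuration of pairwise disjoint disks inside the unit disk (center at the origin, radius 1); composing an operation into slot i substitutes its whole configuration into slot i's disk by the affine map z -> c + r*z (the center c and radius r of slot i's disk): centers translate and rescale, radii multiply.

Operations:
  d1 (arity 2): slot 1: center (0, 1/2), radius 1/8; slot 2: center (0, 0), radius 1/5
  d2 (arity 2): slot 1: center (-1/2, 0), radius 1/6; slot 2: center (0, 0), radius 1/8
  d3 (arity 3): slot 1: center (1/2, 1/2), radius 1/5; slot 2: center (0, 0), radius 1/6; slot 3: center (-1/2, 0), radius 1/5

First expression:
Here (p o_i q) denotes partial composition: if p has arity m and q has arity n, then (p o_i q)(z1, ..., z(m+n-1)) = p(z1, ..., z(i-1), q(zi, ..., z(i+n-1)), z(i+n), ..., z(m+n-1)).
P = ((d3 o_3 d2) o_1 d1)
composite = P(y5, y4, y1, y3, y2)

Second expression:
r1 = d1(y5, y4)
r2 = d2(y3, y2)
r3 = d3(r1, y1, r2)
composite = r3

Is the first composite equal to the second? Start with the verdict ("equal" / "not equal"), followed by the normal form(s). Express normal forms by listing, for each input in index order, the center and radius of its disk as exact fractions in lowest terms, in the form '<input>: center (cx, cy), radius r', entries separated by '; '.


equal; the common form is y1: center (0, 0), radius 1/6; y2: center (-1/2, 0), radius 1/40; y3: center (-3/5, 0), radius 1/30; y4: center (1/2, 1/2), radius 1/25; y5: center (1/2, 3/5), radius 1/40

Reducing the first expression gives y1: center (0, 0), radius 1/6; y2: center (-1/2, 0), radius 1/40; y3: center (-3/5, 0), radius 1/30; y4: center (1/2, 1/2), radius 1/25; y5: center (1/2, 3/5), radius 1/40
Reducing the second expression gives y1: center (0, 0), radius 1/6; y2: center (-1/2, 0), radius 1/40; y3: center (-3/5, 0), radius 1/30; y4: center (1/2, 1/2), radius 1/25; y5: center (1/2, 3/5), radius 1/40
Same normal form: equal.


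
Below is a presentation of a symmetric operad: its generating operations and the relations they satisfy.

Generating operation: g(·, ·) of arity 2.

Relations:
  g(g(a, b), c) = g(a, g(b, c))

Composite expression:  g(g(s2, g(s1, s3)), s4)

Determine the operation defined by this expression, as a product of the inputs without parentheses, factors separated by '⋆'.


s2 ⋆ s1 ⋆ s3 ⋆ s4

Associativity of g dissolves the nesting; only the s-input order survives.
g(s1, s3) flattens to s1 ⋆ s3
g(s2, g(s1, s3)) flattens to s2 ⋆ s1 ⋆ s3
g(g(s2, g(s1, s3)), s4) flattens to s2 ⋆ s1 ⋆ s3 ⋆ s4


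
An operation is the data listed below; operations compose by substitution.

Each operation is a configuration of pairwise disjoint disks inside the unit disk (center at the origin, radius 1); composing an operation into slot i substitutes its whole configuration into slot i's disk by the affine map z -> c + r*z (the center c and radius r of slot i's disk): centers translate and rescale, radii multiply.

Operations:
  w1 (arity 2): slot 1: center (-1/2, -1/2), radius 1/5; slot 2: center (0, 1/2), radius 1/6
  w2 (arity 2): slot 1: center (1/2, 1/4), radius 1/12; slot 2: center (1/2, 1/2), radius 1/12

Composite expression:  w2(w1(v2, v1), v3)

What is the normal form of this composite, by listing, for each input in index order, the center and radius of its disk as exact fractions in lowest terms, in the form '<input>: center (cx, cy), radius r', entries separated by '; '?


v1: center (1/2, 7/24), radius 1/72; v2: center (11/24, 5/24), radius 1/60; v3: center (1/2, 1/2), radius 1/12

Follow each v-input down from w2: c' goes to c + r*c', radius to r*r'.
input v2: composing its 2 substitution steps yields center (11/24, 5/24), radius 1/60
input v1: composing its 2 substitution steps yields center (1/2, 7/24), radius 1/72
input v3: composing its 1 substitution step yields center (1/2, 1/2), radius 1/12


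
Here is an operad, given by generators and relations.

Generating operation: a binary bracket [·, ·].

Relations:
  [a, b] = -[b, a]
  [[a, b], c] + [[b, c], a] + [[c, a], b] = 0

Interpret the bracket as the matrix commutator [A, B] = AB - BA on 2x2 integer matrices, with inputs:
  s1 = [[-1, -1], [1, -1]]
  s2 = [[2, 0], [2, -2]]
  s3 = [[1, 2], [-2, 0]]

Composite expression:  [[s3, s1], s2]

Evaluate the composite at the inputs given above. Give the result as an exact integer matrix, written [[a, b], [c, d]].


[[-2, 4], [-4, 2]]

[s3, s1] = [[0, -1], [-1, 0]]
[[s3, s1], s2] = [[-2, 4], [-4, 2]]


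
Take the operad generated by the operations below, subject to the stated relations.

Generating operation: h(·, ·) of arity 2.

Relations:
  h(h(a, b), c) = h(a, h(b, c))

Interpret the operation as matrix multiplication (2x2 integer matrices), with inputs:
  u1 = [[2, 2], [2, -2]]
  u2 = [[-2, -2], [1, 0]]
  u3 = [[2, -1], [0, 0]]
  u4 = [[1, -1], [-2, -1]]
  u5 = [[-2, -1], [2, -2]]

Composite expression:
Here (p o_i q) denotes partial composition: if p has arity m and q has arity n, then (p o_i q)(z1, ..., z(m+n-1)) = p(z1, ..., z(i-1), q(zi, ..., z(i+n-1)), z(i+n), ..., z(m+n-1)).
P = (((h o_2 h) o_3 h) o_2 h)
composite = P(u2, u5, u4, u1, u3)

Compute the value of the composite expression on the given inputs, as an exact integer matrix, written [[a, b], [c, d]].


h(u5, u4) = [[0, 3], [6, 0]]
h(u1, u3) = [[4, -2], [4, -2]]
h(h(u5, u4), h(u1, u3)) = [[12, -6], [24, -12]]
h(u2, h(h(u5, u4), h(u1, u3))) = [[-72, 36], [12, -6]]

[[-72, 36], [12, -6]]


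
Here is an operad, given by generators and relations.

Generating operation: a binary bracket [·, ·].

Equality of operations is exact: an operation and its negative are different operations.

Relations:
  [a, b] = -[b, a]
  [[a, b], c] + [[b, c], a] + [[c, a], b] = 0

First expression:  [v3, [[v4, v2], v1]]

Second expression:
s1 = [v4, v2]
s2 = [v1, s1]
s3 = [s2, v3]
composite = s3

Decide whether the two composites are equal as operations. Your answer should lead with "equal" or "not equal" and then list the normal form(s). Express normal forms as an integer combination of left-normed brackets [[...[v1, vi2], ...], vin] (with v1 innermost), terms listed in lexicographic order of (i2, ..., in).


equal; both compose to -[[[v1, v2], v4], v3] + [[[v1, v4], v2], v3]

The first expression reduces to -[[[v1, v2], v4], v3] + [[[v1, v4], v2], v3]
The second expression reduces to -[[[v1, v2], v4], v3] + [[[v1, v4], v2], v3]
The forms coincide; equal.


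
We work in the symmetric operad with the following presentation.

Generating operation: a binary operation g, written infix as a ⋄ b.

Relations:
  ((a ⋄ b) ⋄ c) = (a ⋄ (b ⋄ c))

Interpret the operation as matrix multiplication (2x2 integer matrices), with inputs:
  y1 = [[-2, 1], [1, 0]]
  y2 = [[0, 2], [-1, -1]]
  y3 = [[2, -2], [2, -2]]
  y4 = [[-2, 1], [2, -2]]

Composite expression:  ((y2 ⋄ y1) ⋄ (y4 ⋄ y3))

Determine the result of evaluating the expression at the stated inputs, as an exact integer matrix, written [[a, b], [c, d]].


[[-4, 4], [-2, 2]]
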